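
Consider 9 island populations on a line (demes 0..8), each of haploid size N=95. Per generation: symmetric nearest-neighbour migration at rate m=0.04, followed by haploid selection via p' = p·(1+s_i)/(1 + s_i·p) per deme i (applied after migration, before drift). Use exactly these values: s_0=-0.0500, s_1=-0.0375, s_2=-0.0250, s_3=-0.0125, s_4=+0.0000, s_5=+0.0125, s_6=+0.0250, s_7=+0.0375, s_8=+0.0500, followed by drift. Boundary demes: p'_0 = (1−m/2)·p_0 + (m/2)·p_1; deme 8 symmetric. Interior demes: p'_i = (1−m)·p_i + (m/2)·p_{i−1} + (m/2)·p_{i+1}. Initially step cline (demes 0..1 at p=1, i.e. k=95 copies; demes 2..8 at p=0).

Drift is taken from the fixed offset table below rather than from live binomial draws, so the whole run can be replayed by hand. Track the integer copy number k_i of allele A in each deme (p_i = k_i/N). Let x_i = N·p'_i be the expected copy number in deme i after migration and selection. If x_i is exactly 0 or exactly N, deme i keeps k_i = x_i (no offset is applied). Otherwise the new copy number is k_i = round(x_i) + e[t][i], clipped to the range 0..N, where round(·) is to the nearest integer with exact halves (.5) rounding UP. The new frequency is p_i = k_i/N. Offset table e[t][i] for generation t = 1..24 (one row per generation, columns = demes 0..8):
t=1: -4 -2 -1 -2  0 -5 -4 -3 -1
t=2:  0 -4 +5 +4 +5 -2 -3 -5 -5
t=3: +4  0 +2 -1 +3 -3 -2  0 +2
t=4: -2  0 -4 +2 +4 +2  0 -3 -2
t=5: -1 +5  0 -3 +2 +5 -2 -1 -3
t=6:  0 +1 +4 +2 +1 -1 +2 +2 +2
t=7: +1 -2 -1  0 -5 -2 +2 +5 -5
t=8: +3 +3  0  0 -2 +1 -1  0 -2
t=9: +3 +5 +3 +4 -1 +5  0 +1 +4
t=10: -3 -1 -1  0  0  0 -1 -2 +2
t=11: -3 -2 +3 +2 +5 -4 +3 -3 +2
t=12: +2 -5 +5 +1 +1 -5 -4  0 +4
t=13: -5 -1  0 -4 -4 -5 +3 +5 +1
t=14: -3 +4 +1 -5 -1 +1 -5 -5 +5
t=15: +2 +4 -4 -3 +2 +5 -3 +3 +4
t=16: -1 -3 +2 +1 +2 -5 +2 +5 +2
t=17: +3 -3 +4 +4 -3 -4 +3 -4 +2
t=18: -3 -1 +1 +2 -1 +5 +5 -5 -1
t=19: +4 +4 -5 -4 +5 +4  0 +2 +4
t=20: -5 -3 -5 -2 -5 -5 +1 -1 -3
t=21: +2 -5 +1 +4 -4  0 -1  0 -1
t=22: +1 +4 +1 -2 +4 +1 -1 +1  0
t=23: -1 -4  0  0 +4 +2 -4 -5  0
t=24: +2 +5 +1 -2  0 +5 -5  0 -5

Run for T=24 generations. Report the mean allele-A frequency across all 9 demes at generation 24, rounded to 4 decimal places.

0.2444

t=0: k=[95 95 0 0 0 0 0 0 0]
t=1: x=[95.0000 93.0275 1.8534 0.0000 0.0000 0.0000 0.0000 0.0000 0.0000] k=[95 91 1 0 0 0 0 0 0]
t=2: x=[94.9158 89.0711 2.7125 0.0198 0.0000 0.0000 0.0000 0.0000 0.0000] k=[95 85 8 4 0 0 0 0 0]
t=3: x=[94.7895 83.2727 9.2465 3.9521 0.0800 0.0000 0.0000 0.0000 0.0000] k=[95 83 11 3 3 0 0 0 0]
t=4: x=[94.7474 81.3596 12.0118 3.1218 2.9400 0.0607 0.0000 0.0000 0.0000] k=[93 81 8 5 7 2 0 0 0]
t=5: x=[92.6450 79.2851 9.1877 5.0396 6.8600 2.0852 0.0410 0.0000 0.0000] k=[92 84 9 2 9 7 0 0 0]
t=6: x=[91.6795 82.2438 10.1286 2.2522 8.8200 6.9799 0.1435 0.0000 0.0000] k=[92 83 14 4 10 6 2 0 0]
t=7: x=[91.6585 81.3596 14.8599 4.2684 9.8000 6.0702 2.0899 0.0415 0.0000] k=[93 79 14 4 5 4 4 5 0]
t=8: x=[92.6030 77.4395 14.7812 4.1696 4.9600 4.0681 4.1161 5.0533 0.1050] k=[95 80 15 4 3 5 3 5 0]
t=9: x=[94.6843 78.4850 15.7446 4.1498 3.0600 4.9783 3.1544 5.0326 0.1050] k=[95 83 19 8 2 10 3 6 4]
t=10: x=[94.7474 81.5240 19.6623 8.0073 2.2800 9.8087 3.2772 6.1070 4.2330] k=[92 81 19 8 2 10 2 4 6]
t=11: x=[91.6166 79.4903 19.6229 8.0073 2.2800 9.7885 2.2537 4.1435 6.2384] k=[89 77 23 10 7 6 5 1 8]
t=12: x=[88.4542 75.5761 23.3710 10.0860 7.0400 6.0702 5.0569 1.2651 8.2190] k=[90 71 28 11 8 1 1 1 12]
t=13: x=[89.3537 69.8190 28.0173 11.1556 7.9200 1.1541 1.0247 1.2651 12.2928] k=[84 69 28 7 4 0 4 6 13]
t=14: x=[83.1793 67.7432 27.8985 7.2750 3.9800 0.1620 4.0548 6.3135 13.4122] k=[80 72 29 2 3 1 0 1 18]
t=15: x=[79.1750 70.6137 28.8093 2.5289 2.9400 1.0326 0.0410 1.3688 18.3722] k=[81 75 25 0 5 6 0 4 22]
t=16: x=[80.2522 73.4907 25.0305 0.5925 4.9200 5.9287 0.2050 4.4330 22.4661] k=[79 70 27 2 7 1 2 9 24]
t=17: x=[78.1197 68.5975 26.8695 2.5684 6.7800 1.1541 2.1718 9.4693 24.5784] k=[81 66 31 7 4 0 5 5 27]
t=18: x=[80.0657 64.8185 30.6917 7.3344 3.9800 0.1822 5.0160 5.6319 27.5035] k=[77 64 32 9 3 5 10 1 27]
t=19: x=[75.9714 62.8116 31.6435 9.2346 3.1600 5.1198 9.9376 1.7626 27.4218] k=[80 67 27 5 8 9 10 4 31]
t=20: x=[79.0715 65.6911 26.8695 5.4352 7.9600 9.1017 10.0803 4.8259 31.4784] k=[74 63 22 3 3 4 11 4 28]
t=21: x=[72.9227 61.5767 22.0090 3.3392 3.0200 4.1692 10.9571 4.7845 28.4834] k=[75 57 23 7 0 4 10 5 27]
t=22: x=[73.8075 55.8030 22.9169 7.0970 0.2200 4.0883 9.9988 5.7352 27.5035] k=[75 60 24 5 4 5 9 7 28]
t=23: x=[73.8692 58.7269 23.8845 5.2967 4.0400 5.1198 9.0808 7.7170 28.5447] k=[73 55 24 5 8 7 5 3 29]
t=24: x=[71.7512 53.8509 23.7857 5.3758 7.9200 7.0608 5.1183 3.6883 29.4624] k=[74 59 25 3 8 12 0 4 24]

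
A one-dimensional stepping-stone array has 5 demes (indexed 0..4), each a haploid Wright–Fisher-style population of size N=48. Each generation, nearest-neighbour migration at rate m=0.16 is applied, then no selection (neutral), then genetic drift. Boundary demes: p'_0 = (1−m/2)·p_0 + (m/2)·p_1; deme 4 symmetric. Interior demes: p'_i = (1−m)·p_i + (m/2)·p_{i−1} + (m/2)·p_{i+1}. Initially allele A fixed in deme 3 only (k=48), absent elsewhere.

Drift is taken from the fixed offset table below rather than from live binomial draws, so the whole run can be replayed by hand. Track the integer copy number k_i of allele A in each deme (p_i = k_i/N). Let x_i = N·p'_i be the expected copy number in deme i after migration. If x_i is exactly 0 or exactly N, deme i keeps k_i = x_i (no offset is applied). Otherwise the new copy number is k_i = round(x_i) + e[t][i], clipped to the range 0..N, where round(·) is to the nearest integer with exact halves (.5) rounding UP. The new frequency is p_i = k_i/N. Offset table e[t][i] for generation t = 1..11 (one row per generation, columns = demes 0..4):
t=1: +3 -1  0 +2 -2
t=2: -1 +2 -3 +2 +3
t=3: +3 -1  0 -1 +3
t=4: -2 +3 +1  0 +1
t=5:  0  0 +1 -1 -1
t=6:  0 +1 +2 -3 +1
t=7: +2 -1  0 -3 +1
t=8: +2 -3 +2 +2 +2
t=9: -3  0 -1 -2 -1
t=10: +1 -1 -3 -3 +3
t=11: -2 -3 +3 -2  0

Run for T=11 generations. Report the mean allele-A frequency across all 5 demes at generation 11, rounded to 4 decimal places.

0.2042

t=0: k=[0 0 0 48 0]
t=1: x=[0.0000 0.0000 3.8400 40.3200 3.8400] k=[0 0 4 42 2]
t=2: x=[0.0000 0.3200 6.7200 35.7600 5.2000] k=[0 2 4 38 8]
t=3: x=[0.1600 2.0000 6.5600 32.8800 10.4000] k=[3 1 7 32 13]
t=4: x=[2.8400 1.6400 8.5200 28.4800 14.5200] k=[1 5 10 28 16]
t=5: x=[1.3200 5.0800 11.0400 25.6000 16.9600] k=[1 5 12 25 16]
t=6: x=[1.3200 5.2400 12.4800 23.2400 16.7200] k=[1 6 14 20 18]
t=7: x=[1.4000 6.2400 13.8400 19.3600 18.1600] k=[3 5 14 16 19]
t=8: x=[3.1600 5.5600 13.4400 16.0800 18.7600] k=[5 3 15 18 21]
t=9: x=[4.8400 4.1200 14.2800 18.0000 20.7600] k=[2 4 13 16 20]
t=10: x=[2.1600 4.5600 12.5200 16.0800 19.6800] k=[3 4 10 13 23]
t=11: x=[3.0800 4.4000 9.7600 13.5600 22.2000] k=[1 1 13 12 22]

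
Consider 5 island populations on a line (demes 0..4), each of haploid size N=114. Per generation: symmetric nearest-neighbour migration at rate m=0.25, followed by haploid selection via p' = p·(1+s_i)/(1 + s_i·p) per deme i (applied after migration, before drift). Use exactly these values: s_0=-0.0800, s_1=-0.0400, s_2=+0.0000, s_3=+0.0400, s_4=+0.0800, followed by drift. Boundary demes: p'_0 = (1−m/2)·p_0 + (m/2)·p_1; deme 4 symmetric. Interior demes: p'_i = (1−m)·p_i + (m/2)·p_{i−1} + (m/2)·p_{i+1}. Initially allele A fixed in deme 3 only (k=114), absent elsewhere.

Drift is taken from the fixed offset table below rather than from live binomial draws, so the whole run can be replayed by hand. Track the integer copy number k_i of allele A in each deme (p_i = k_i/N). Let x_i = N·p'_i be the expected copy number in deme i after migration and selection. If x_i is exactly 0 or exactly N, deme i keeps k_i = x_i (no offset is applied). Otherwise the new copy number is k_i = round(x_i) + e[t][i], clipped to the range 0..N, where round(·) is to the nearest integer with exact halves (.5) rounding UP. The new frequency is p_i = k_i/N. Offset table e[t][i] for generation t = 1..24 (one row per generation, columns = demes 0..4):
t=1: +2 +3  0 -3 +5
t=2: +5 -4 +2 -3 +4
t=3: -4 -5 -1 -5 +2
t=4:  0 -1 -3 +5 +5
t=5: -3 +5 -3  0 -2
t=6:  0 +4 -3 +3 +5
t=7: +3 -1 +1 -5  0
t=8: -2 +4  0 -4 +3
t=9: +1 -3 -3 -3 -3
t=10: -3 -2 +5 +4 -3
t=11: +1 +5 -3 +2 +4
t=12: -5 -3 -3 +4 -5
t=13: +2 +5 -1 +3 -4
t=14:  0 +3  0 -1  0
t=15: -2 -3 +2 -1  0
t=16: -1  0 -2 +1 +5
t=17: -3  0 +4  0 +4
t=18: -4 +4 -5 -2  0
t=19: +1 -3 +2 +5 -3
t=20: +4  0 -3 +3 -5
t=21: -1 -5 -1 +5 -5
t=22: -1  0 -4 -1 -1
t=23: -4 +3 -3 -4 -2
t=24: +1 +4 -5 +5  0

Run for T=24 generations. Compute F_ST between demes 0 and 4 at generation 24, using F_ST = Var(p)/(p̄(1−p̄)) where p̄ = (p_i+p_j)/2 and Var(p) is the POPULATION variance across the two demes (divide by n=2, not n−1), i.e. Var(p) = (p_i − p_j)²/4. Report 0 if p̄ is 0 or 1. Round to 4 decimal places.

t=0: k=[0 0 0 114 0]
t=1: x=[0.0000 0.0000 14.2500 86.3301 15.2376] k=[0 0 14 83 20]
t=2: x=[0.0000 1.6810 20.8750 67.5831 29.5274] k=[0 0 23 65 34]
t=3: x=[0.0000 2.7628 25.3750 56.9926 39.8459] k=[0 0 24 52 42]
t=4: x=[0.0000 2.8830 24.5000 48.3386 45.3341] k=[0 2 22 53 50]
t=5: x=[0.2300 4.0861 23.3750 49.8473 52.5474] k=[0 9 20 50 51]
t=6: x=[1.0358 8.9089 22.3750 47.4578 53.0510] k=[1 13 19 50 58]
t=7: x=[2.3040 11.8108 22.1250 48.2128 59.1923] k=[5 11 23 43 59]
t=8: x=[5.3114 11.3267 24.0000 43.5506 59.1923] k=[3 15 24 40 62]
t=9: x=[4.1531 14.1124 24.8750 41.7826 61.4356] k=[5 11 22 39 58]
t=10: x=[5.3114 11.2057 22.7500 40.2655 57.8181] k=[2 9 28 44 55]
t=11: x=[2.6503 10.1173 27.6250 44.4337 55.8146] k=[4 15 25 46 60]
t=12: x=[4.9637 14.3549 26.3750 46.1985 60.4394] k=[0 11 23 50 55]
t=13: x=[1.2662 10.7219 24.8750 48.3386 56.5665] k=[3 16 24 51 53]
t=14: x=[4.2689 14.8401 26.3750 48.9674 54.9364] k=[4 18 26 48 55]
t=15: x=[5.3114 16.6608 27.7500 47.2060 56.3160] k=[3 14 30 46 56]
t=16: x=[4.0374 14.1124 30.0000 46.3245 56.9422] k=[3 14 28 47 62]
t=17: x=[4.0374 13.8700 28.6250 47.5836 62.3061] k=[1 14 33 48 66]
t=18: x=[2.4195 14.2337 32.5000 49.4703 65.9018] k=[0 18 28 47 66]
t=19: x=[2.0733 16.4179 29.1250 48.0870 65.7781] k=[3 13 31 53 63]
t=20: x=[3.9217 13.5063 31.5000 52.6093 63.9201] k=[8 14 29 56 59]
t=21: x=[8.0997 14.5975 30.5000 54.1137 60.8131] k=[7 10 30 59 56]
t=22: x=[6.8203 11.6897 31.1250 56.1170 58.5680] k=[6 12 27 55 58]
t=23: x=[6.2396 12.6583 28.6250 52.9856 59.8161] k=[2 16 26 49 58]
t=24: x=[3.4591 14.9614 27.6250 48.3386 59.0675] k=[4 19 23 53 59]

0.2910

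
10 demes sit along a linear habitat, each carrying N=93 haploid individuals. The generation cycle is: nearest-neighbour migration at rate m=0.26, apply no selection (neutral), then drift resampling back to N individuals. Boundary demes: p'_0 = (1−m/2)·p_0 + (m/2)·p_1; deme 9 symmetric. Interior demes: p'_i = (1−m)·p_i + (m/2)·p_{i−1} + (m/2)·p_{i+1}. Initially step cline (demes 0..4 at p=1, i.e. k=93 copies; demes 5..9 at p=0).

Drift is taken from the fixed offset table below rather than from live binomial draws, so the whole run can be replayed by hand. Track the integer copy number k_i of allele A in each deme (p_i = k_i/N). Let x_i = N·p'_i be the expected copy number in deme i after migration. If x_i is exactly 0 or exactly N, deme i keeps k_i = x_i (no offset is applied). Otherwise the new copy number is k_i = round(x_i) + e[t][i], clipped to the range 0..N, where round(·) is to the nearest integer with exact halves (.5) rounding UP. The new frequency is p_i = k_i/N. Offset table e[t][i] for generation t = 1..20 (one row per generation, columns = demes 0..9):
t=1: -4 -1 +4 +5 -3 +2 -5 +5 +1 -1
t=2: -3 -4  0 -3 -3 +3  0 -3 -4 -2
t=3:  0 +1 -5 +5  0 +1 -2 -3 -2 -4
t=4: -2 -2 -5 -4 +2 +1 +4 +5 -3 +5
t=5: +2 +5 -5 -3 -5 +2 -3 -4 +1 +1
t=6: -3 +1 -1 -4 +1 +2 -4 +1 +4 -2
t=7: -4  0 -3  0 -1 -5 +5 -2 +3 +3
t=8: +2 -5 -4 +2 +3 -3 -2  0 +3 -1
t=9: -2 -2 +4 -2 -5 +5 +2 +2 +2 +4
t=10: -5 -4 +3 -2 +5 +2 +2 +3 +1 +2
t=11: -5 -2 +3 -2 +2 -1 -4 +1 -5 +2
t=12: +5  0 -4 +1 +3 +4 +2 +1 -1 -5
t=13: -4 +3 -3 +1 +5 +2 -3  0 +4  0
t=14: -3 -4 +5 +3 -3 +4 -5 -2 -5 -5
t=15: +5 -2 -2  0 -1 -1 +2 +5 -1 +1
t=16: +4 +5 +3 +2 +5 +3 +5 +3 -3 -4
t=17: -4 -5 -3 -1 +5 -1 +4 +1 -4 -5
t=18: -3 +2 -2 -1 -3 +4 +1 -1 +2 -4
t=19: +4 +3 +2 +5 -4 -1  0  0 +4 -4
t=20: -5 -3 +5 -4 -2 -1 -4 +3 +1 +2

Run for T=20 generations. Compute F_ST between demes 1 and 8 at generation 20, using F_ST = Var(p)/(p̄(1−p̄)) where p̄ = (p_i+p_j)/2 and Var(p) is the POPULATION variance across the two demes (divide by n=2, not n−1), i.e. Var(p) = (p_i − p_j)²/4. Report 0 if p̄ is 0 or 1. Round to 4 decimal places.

t=0: k=[93 93 93 93 93 0 0 0 0 0]
t=1: x=[93.0000 93.0000 93.0000 93.0000 80.9100 12.0900 0.0000 0.0000 0.0000 0.0000] k=[93 93 93 93 78 14 0 0 0 0]
t=2: x=[93.0000 93.0000 93.0000 91.0500 71.6300 20.5000 1.8200 0.0000 0.0000 0.0000] k=[93 93 93 88 69 24 2 0 0 0]
t=3: x=[93.0000 93.0000 92.3500 86.1800 65.6200 26.9900 4.6000 0.2600 0.0000 0.0000] k=[93 93 87 91 66 28 3 0 0 0]
t=4: x=[93.0000 92.2200 88.3000 87.2300 64.3100 29.6900 5.8600 0.3900 0.0000 0.0000] k=[93 90 83 83 66 31 10 5 0 0]
t=5: x=[92.6100 89.4800 83.9100 80.7900 63.6600 32.8200 12.0800 5.0000 0.6500 0.0000] k=[93 93 79 78 59 35 9 1 2 0]
t=6: x=[93.0000 91.1800 80.6900 75.6600 58.3500 34.7400 11.3400 2.1700 1.6100 0.2600] k=[93 92 80 72 59 37 7 3 6 0]
t=7: x=[92.8700 90.5700 80.5200 71.3500 57.8300 35.9600 10.3800 3.9100 4.8300 0.7800] k=[89 91 78 71 57 31 15 2 8 4]
t=8: x=[89.2600 89.0500 78.7800 70.0900 55.4400 32.3000 15.3900 4.4700 6.7000 4.5200] k=[91 84 75 72 58 29 13 4 10 4]
t=9: x=[90.0900 83.7400 75.7800 70.5700 56.0500 30.6900 13.9100 5.9500 8.4400 4.7800] k=[88 82 80 69 51 36 16 8 10 9]
t=10: x=[87.2200 82.5200 78.8300 68.0900 51.3900 35.3500 17.5600 9.3000 9.6100 9.1300] k=[82 79 82 66 56 37 20 12 11 11]
t=11: x=[81.6100 79.7800 79.5300 66.7800 54.8300 37.2600 21.1700 12.9100 11.1300 11.0000] k=[77 78 83 65 57 36 17 14 6 13]
t=12: x=[77.1300 78.5200 80.0100 66.3000 55.3100 36.2600 19.0800 13.3500 7.9500 12.0900] k=[82 79 76 67 58 40 21 14 7 7]
t=13: x=[81.6100 79.0000 75.2200 67.0000 56.8300 39.8700 22.5600 14.0000 7.9100 7.0000] k=[78 82 72 68 62 42 20 14 12 7]
t=14: x=[78.5200 80.1800 72.7800 67.7400 60.1800 41.7400 22.0800 14.5200 11.6100 7.6500] k=[76 76 78 71 57 46 17 13 7 3]
t=15: x=[76.0000 76.2600 76.8300 70.0900 57.3900 43.6600 20.2500 12.7400 7.2600 3.5200] k=[81 74 75 70 56 43 22 18 6 5]
t=16: x=[80.0900 75.0400 74.2200 68.8300 56.1300 41.9600 24.2100 16.9600 7.4300 5.1300] k=[84 80 77 71 61 45 29 20 4 1]
t=17: x=[83.4800 80.1300 76.6100 70.4800 60.2200 45.0000 29.9100 19.0900 5.6900 1.3900] k=[79 75 74 69 65 44 34 20 2 0]
t=18: x=[78.4800 75.3900 73.4800 69.1300 62.7900 45.4300 33.4800 19.4800 4.0800 0.2600] k=[75 77 71 68 60 49 34 18 6 0]
t=19: x=[75.2600 75.9600 71.3900 67.3500 59.6100 48.4800 33.8700 18.5200 6.7800 0.7800] k=[79 79 73 72 56 47 34 19 11 0]
t=20: x=[79.0000 78.2200 73.6500 70.0500 56.9100 46.4800 33.7400 19.9100 10.6100 1.4300] k=[74 75 79 66 55 45 30 23 12 3]

0.4608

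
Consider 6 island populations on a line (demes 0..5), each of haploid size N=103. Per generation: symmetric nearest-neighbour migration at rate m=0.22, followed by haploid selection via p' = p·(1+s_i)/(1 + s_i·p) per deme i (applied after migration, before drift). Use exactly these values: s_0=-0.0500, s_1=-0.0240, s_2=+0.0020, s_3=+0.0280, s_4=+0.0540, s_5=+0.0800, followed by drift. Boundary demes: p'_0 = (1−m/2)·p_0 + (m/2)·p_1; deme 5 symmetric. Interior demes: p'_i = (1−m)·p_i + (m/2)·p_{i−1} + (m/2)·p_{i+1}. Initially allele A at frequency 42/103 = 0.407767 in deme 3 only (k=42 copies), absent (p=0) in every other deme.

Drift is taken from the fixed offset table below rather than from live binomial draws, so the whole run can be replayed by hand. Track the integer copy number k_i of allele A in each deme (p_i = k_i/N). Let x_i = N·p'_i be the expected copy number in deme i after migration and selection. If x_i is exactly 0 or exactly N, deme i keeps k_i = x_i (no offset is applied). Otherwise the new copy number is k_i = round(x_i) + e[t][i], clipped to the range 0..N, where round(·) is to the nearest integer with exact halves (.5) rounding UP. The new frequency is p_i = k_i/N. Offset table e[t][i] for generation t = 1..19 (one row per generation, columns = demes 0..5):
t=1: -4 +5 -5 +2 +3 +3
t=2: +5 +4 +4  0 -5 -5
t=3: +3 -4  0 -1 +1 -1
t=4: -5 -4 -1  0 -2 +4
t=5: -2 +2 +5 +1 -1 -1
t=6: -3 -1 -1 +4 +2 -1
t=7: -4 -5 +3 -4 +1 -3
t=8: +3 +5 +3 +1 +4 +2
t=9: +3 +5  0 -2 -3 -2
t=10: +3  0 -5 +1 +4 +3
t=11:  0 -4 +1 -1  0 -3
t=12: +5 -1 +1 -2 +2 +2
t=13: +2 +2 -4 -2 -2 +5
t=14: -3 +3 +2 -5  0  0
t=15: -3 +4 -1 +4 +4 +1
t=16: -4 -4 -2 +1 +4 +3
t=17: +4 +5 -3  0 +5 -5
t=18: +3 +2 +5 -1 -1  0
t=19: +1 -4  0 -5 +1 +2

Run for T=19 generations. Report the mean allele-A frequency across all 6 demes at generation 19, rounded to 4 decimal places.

0.1715

t=0: k=[0 0 0 42 0 0]
t=1: x=[0.0000 0.0000 4.6288 33.3800 4.8577 0.0000] k=[0 0 0 35 8 0]
t=2: x=[0.0000 0.0000 3.8574 28.7488 10.5789 0.9498] k=[0 0 8 29 6 0]
t=3: x=[0.0000 0.8591 9.4471 24.6744 8.2609 0.7124] k=[0 0 9 24 9 0]
t=4: x=[0.0000 0.9665 9.6775 21.1605 10.1303 1.0684] k=[0 0 9 21 8 5]
t=5: x=[0.0000 0.9665 9.3470 18.6684 9.5459 5.7327] k=[0 3 14 20 9 5]
t=6: x=[0.3136 3.7903 13.4734 18.5462 10.2451 5.8505] k=[0 3 12 23 12 5]
t=7: x=[0.3136 3.5752 12.2415 21.0385 13.0268 6.2038] k=[0 0 15 17 14 3]
t=8: x=[0.0000 1.6110 13.5936 16.8353 13.7340 4.5320] k=[0 7 17 18 18 7]
t=9: x=[0.7318 7.1663 16.0370 18.3019 17.5422 8.8106] k=[4 12 16 16 15 7]
t=10: x=[4.6470 11.3130 15.5864 16.2647 14.8874 8.4586] k=[8 11 11 17 19 11]
t=11: x=[7.9456 10.4399 11.6807 16.9474 18.6912 12.7131] k=[8 6 13 16 19 10]
t=12: x=[7.4190 6.8334 12.5821 16.3768 18.4636 11.7687] k=[12 6 14 14 20 14]
t=13: x=[10.8326 7.3720 13.1429 15.0107 19.4978 15.6546] k=[13 9 9 13 17 21]
t=14: x=[12.0052 9.2338 9.4571 13.3169 17.7597 21.8558] k=[9 12 11 8 18 22]
t=15: x=[8.9038 11.3130 10.7993 9.6693 18.1117 22.9013] k=[6 15 10 14 22 24]
t=16: x=[6.6631 13.1783 11.0096 14.7863 22.2435 25.2167] k=[3 9 9 16 26 28]
t=17: x=[3.4832 8.1557 9.7877 16.7130 26.1323 29.3687] k=[7 13 7 17 31 24]
t=18: x=[7.3042 11.4308 8.7760 17.8437 29.7912 26.2466] k=[10 13 14 17 29 26]
t=19: x=[9.8630 12.5105 14.2445 18.4037 28.4194 27.8665] k=[11 9 14 13 29 30]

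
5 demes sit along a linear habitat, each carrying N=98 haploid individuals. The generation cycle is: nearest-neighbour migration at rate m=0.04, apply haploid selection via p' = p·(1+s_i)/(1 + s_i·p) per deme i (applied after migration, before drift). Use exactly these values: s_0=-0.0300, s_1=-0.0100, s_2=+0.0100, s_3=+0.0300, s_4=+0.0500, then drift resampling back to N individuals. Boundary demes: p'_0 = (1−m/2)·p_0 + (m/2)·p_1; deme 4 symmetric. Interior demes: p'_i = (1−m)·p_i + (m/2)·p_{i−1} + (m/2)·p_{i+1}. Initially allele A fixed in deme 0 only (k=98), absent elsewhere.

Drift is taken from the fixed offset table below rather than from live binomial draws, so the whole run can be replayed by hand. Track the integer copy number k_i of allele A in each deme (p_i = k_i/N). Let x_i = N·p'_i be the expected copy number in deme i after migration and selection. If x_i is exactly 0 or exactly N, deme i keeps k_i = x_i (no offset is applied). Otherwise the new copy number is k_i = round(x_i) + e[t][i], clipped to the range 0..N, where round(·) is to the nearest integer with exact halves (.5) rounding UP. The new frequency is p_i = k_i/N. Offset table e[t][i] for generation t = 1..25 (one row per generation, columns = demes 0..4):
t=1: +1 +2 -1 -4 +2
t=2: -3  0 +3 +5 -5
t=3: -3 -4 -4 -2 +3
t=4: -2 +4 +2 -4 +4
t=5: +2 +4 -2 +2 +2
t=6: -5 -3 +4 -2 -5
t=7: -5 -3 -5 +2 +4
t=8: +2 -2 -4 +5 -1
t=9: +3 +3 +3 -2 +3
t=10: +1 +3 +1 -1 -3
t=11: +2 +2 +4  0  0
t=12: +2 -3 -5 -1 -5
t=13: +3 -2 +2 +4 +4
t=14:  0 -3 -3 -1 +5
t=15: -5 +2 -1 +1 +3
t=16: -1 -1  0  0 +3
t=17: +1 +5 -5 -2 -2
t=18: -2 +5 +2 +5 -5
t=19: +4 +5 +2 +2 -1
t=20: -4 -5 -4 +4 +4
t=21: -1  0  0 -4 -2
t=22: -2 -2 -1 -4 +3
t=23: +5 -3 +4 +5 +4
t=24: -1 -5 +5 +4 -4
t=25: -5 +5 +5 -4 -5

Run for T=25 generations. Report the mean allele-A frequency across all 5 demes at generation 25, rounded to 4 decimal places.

t=0: k=[98 0 0 0 0]
t=1: x=[95.9806 1.9408 0.0000 0.0000 0.0000] k=[97 4 0 0 0]
t=2: x=[95.0542 5.7256 0.0808 0.0000 0.0000] k=[92 6 3 0 0]
t=3: x=[90.0606 7.5893 3.0291 0.0618 0.0000] k=[87 4 0 0 0]
t=4: x=[85.0004 5.5273 0.0808 0.0000 0.0000] k=[83 10 2 0 0]
t=5: x=[81.1186 11.1999 2.1407 0.0412 0.0000] k=[83 15 0 2 0]
t=6: x=[81.2207 15.9255 0.3434 1.9764 0.0420] k=[76 13 4 0 0]
t=7: x=[74.1954 13.9593 4.1393 0.0824 0.0000] k=[69 11 0 2 0]
t=8: x=[67.2004 11.8350 0.2626 1.9764 0.0420] k=[69 10 0 7 0]
t=9: x=[67.1801 10.8824 0.3434 6.9074 0.1470] k=[70 14 3 5 3]
t=10: x=[68.2528 14.7735 3.2915 5.0600 3.1871] k=[69 18 4 4 0]
t=11: x=[67.3420 18.5881 4.3209 4.0328 0.0840] k=[69 21 8 4 0]
t=12: x=[67.4027 21.5307 8.2549 4.1150 0.0840] k=[69 19 3 3 0]
t=13: x=[67.3622 19.5224 3.3521 3.0255 0.0630] k=[70 18 5 7 4]
t=14: x=[68.3337 18.6279 5.3501 7.0920 4.2542] k=[68 16 2 6 9]
t=15: x=[66.3104 16.6208 2.3830 6.1481 9.3444] k=[61 19 1 7 12]
t=16: x=[59.4501 19.3236 1.4946 7.1741 12.4196] k=[58 18 1 7 15]
t=17: x=[56.4729 18.3099 1.4744 7.2356 15.4649] k=[57 23 0 5 13]
t=18: x=[55.5888 23.0424 0.5656 5.2037 13.3943] k=[54 28 3 10 8]
t=19: x=[52.7390 27.8193 3.6750 10.0843 8.4075] k=[57 33 6 12 7]
t=20: x=[55.7897 32.7206 6.7220 12.0898 7.4281] k=[52 28 3 16 11]
t=21: x=[50.7752 27.7795 3.7961 16.0324 11.5894] k=[50 28 4 12 10]
t=22: x=[48.8138 27.7596 4.6842 12.1103 10.4883] k=[47 26 4 8 13]
t=23: x=[45.8362 25.7886 4.5631 8.2404 13.4564] k=[51 23 9 13 17]
t=24: x=[49.6941 23.1021 9.4446 13.3369 17.6139] k=[49 18 14 17 14]
t=25: x=[47.6341 18.3894 14.2608 17.2970 14.6579] k=[43 23 19 13 10]

0.2204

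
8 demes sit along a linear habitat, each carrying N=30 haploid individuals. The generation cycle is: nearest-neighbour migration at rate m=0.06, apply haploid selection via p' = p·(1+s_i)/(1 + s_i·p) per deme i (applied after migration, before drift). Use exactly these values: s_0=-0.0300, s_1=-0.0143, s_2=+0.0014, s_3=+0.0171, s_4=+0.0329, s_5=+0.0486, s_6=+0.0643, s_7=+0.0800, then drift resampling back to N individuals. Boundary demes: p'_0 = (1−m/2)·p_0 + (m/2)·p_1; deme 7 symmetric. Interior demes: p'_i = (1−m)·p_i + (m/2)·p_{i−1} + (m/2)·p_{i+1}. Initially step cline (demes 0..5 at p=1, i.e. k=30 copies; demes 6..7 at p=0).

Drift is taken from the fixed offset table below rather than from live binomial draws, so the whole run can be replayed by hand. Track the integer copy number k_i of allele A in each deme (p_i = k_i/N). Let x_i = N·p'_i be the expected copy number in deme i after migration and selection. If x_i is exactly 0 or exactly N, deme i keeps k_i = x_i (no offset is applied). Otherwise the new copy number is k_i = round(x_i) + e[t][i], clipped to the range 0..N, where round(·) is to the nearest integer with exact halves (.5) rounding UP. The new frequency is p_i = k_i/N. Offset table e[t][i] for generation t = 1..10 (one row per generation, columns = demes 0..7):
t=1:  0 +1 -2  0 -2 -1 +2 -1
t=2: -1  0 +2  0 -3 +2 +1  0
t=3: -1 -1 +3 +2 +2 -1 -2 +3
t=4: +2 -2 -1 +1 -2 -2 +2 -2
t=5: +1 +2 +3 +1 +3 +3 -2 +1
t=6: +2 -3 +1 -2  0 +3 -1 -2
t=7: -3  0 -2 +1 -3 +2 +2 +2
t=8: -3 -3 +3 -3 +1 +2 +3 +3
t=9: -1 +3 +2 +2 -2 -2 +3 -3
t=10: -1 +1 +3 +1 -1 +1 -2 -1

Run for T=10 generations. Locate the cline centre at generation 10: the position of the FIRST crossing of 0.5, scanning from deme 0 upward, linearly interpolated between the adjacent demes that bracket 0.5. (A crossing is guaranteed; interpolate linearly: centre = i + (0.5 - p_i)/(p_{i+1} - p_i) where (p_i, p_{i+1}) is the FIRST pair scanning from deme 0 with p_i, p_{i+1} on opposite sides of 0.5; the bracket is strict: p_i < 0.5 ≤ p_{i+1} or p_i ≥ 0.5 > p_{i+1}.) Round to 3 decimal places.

t=0: k=[30 30 30 30 30 30 0 0]
t=1: x=[30.0000 30.0000 30.0000 30.0000 30.0000 29.1405 0.9560 0.0000] k=[30 30 30 30 30 28 3 0]
t=2: x=[30.0000 30.0000 30.0000 30.0000 29.9419 27.4240 3.8650 0.0972] k=[30 30 30 30 27 29 5 0]
t=3: x=[30.0000 30.0000 30.0000 29.9115 27.2324 28.2978 5.8582 0.1619] k=[30 30 30 30 29 27 4 3]
t=4: x=[30.0000 30.0000 30.0000 29.9705 29.0017 26.5187 4.9106 3.2462] k=[30 30 30 30 27 25 7 1]
t=5: x=[30.0000 30.0000 30.0000 29.9115 27.1155 24.7294 7.7116 1.2704] k=[30 30 30 30 30 28 6 2]
t=6: x=[30.0000 30.0000 30.0000 30.0000 29.9419 27.5105 6.8643 2.2767] k=[30 30 30 30 30 30 6 0]
t=7: x=[30.0000 30.0000 30.0000 30.0000 30.0000 29.3126 6.8643 0.1943] k=[30 30 30 30 30 30 9 2]
t=8: x=[30.0000 30.0000 30.0000 30.0000 30.0000 29.3986 9.8273 2.3728] k=[30 30 30 30 30 30 13 5]
t=9: x=[30.0000 30.0000 30.0000 30.0000 30.0000 29.5133 13.7327 5.5812] k=[30 30 30 30 30 28 17 3]
t=10: x=[30.0000 30.0000 30.0000 30.0000 29.9419 27.8276 17.3678 3.6602] k=[30 30 30 30 29 29 15 3]

6.000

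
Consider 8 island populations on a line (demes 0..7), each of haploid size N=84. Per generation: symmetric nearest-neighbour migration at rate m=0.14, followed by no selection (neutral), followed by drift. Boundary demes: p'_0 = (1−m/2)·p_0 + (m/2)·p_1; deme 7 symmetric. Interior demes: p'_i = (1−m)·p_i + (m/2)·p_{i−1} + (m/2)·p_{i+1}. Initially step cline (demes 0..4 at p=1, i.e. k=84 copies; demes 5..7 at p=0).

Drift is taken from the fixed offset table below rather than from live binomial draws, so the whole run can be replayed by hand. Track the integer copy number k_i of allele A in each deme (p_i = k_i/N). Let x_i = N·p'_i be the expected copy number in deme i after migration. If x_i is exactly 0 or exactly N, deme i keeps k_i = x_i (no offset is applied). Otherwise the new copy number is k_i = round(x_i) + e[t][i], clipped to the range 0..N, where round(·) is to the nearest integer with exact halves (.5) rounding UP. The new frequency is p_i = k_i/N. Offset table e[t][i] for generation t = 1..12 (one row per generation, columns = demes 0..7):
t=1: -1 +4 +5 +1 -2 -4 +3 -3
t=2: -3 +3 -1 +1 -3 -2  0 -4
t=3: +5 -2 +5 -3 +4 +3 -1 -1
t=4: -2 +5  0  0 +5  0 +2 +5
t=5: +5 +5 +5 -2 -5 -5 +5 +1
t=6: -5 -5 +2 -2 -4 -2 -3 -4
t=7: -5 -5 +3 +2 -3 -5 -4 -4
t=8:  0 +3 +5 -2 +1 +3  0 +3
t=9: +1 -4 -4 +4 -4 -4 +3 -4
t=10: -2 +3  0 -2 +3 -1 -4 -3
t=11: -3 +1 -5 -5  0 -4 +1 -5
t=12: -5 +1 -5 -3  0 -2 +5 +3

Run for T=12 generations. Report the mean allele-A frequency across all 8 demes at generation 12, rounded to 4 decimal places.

0.5536

t=0: k=[84 84 84 84 84 0 0 0]
t=1: x=[84.0000 84.0000 84.0000 84.0000 78.1200 5.8800 0.0000 0.0000] k=[84 84 84 84 76 2 0 0]
t=2: x=[84.0000 84.0000 84.0000 83.4400 71.3800 7.0400 0.1400 0.0000] k=[84 84 84 84 68 5 0 0]
t=3: x=[84.0000 84.0000 84.0000 82.8800 64.7100 9.0600 0.3500 0.0000] k=[84 84 84 80 69 12 0 0]
t=4: x=[84.0000 84.0000 83.7200 79.5100 65.7800 15.1500 0.8400 0.0000] k=[84 84 84 80 71 15 3 0]
t=5: x=[84.0000 84.0000 83.7200 79.6500 67.7100 18.0800 3.6300 0.2100] k=[84 84 84 78 63 13 9 1]
t=6: x=[84.0000 84.0000 83.5800 77.3700 60.5500 16.2200 8.7200 1.5600] k=[84 84 84 75 57 14 6 0]
t=7: x=[84.0000 84.0000 83.3700 74.3700 55.2500 16.4500 6.1400 0.4200] k=[84 84 84 76 52 11 2 0]
t=8: x=[84.0000 84.0000 83.4400 74.8800 50.8100 13.2400 2.4900 0.1400] k=[84 84 84 73 52 16 2 3]
t=9: x=[84.0000 84.0000 83.2300 72.3000 50.9500 17.5400 3.0500 2.9300] k=[84 84 79 76 47 14 6 0]
t=10: x=[84.0000 83.6500 79.1400 74.1800 46.7200 15.7500 6.1400 0.4200] k=[84 84 79 72 50 15 2 0]
t=11: x=[84.0000 83.6500 78.8600 70.9500 49.0900 16.5400 2.7700 0.1400] k=[84 84 74 66 49 13 4 0]
t=12: x=[84.0000 83.3000 74.1400 65.3700 47.6700 14.8900 4.3500 0.2800] k=[84 84 69 62 48 13 9 3]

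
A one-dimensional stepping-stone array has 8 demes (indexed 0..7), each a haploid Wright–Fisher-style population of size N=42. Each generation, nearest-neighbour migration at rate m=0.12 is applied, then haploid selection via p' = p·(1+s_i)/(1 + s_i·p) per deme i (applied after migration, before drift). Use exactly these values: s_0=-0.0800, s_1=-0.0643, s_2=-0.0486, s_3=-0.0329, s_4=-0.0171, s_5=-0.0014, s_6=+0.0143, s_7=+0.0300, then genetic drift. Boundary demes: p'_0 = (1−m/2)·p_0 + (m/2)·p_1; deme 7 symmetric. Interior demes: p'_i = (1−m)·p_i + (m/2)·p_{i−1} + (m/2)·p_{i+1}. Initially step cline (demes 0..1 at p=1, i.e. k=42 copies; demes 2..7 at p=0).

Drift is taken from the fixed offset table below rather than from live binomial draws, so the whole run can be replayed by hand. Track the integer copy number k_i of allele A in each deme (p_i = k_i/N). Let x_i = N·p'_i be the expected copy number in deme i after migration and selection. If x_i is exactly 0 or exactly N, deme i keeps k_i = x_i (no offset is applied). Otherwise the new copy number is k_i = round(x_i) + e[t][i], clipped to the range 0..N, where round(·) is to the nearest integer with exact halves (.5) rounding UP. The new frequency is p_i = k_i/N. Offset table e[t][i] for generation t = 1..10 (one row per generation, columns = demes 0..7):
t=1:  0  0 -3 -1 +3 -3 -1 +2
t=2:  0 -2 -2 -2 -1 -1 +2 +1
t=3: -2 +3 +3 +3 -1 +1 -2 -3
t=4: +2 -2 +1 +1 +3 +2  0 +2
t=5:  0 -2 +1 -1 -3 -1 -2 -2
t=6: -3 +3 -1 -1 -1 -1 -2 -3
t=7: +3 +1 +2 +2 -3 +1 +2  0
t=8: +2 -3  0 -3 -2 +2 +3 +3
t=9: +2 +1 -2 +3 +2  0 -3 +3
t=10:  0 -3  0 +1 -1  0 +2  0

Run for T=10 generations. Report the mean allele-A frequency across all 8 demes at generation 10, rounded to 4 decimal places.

0.2262

t=0: k=[42 42 0 0 0 0 0 0]
t=1: x=[42.0000 39.3179 2.4045 0.0000 0.0000 0.0000 0.0000 0.0000] k=[42 39 0 0 0 0 0 0]
t=2: x=[41.8044 36.5316 2.2323 0.0000 0.0000 0.0000 0.0000 0.0000] k=[42 35 0 0 0 0 0 0]
t=3: x=[41.5439 32.8534 2.0028 0.0000 0.0000 0.0000 0.0000 0.0000] k=[40 36 5 0 0 0 0 0]
t=4: x=[39.5765 33.9566 6.2889 0.2902 0.0000 0.0000 0.0000 0.0000] k=[42 32 7 1 0 0 0 0]
t=5: x=[41.3486 30.5551 7.8180 1.2585 0.0590 0.0000 0.0000 0.0000] k=[41 29 9 0 0 0 0 0]
t=6: x=[40.1371 27.9046 9.2944 0.5225 0.0000 0.0000 0.0000 0.0000] k=[37 31 8 0 0 0 0 0]
t=7: x=[36.2379 29.4018 8.5556 0.4644 0.0000 0.0000 0.0000 0.0000] k=[39 30 11 2 0 0 0 0]
t=8: x=[38.1802 28.8061 11.1864 2.3448 0.1180 0.0000 0.0000 0.0000] k=[40 26 11 0 0 0 0 0]
t=9: x=[38.9311 25.2758 10.8347 0.6386 0.0000 0.0000 0.0000 0.0000] k=[41 26 9 4 0 0 0 0]
t=10: x=[39.9429 25.2150 9.3528 3.9390 0.2359 0.0000 0.0000 0.0000] k=[40 22 9 5 0 0 0 0]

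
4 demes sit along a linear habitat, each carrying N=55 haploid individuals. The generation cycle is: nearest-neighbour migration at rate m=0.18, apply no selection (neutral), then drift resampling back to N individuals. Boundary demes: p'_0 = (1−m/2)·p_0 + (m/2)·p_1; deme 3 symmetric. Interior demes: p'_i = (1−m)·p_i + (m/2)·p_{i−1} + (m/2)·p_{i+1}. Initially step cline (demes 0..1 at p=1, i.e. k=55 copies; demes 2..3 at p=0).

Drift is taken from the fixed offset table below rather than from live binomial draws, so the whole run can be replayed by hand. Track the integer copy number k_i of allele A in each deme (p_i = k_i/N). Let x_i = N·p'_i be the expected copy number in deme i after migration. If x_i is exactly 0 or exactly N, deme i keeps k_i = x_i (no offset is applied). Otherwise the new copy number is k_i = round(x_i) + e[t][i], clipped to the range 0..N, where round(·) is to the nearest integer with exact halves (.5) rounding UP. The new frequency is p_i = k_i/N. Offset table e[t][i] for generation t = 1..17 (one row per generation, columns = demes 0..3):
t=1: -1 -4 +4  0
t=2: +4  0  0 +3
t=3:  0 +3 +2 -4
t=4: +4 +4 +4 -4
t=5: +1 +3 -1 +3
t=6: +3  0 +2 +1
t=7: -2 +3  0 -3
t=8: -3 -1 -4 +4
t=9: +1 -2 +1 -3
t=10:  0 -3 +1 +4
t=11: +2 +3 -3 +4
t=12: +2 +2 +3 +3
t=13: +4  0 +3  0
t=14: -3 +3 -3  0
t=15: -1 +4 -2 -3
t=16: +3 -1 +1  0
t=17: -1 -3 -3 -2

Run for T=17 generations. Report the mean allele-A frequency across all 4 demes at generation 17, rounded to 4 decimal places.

t=0: k=[55 55 0 0]
t=1: x=[55.0000 50.0500 4.9500 0.0000] k=[55 46 9 0]
t=2: x=[54.1900 43.4800 11.5200 0.8100] k=[55 43 12 4]
t=3: x=[53.9200 41.2900 14.0700 4.7200] k=[54 44 16 1]
t=4: x=[53.1000 42.3800 17.1700 2.3500] k=[55 46 21 0]
t=5: x=[54.1900 44.5600 21.3600 1.8900] k=[55 48 20 5]
t=6: x=[54.3700 46.1100 21.1700 6.3500] k=[55 46 23 7]
t=7: x=[54.1900 44.7400 23.6300 8.4400] k=[52 48 24 5]
t=8: x=[51.6400 46.2000 24.4500 6.7100] k=[49 45 20 11]
t=9: x=[48.6400 43.1100 21.4400 11.8100] k=[50 41 22 9]
t=10: x=[49.1900 40.1000 22.5400 10.1700] k=[49 37 24 14]
t=11: x=[47.9200 36.9100 24.2700 14.9000] k=[50 40 21 19]
t=12: x=[49.1000 39.1900 22.5300 19.1800] k=[51 41 26 22]
t=13: x=[50.1000 40.5500 26.9900 22.3600] k=[54 41 30 22]
t=14: x=[52.8300 41.1800 30.2700 22.7200] k=[50 44 27 23]
t=15: x=[49.4600 43.0100 28.1700 23.3600] k=[48 47 26 20]
t=16: x=[47.9100 45.2000 27.3500 20.5400] k=[51 44 28 21]
t=17: x=[50.3700 43.1900 28.8100 21.6300] k=[49 40 26 20]

0.6136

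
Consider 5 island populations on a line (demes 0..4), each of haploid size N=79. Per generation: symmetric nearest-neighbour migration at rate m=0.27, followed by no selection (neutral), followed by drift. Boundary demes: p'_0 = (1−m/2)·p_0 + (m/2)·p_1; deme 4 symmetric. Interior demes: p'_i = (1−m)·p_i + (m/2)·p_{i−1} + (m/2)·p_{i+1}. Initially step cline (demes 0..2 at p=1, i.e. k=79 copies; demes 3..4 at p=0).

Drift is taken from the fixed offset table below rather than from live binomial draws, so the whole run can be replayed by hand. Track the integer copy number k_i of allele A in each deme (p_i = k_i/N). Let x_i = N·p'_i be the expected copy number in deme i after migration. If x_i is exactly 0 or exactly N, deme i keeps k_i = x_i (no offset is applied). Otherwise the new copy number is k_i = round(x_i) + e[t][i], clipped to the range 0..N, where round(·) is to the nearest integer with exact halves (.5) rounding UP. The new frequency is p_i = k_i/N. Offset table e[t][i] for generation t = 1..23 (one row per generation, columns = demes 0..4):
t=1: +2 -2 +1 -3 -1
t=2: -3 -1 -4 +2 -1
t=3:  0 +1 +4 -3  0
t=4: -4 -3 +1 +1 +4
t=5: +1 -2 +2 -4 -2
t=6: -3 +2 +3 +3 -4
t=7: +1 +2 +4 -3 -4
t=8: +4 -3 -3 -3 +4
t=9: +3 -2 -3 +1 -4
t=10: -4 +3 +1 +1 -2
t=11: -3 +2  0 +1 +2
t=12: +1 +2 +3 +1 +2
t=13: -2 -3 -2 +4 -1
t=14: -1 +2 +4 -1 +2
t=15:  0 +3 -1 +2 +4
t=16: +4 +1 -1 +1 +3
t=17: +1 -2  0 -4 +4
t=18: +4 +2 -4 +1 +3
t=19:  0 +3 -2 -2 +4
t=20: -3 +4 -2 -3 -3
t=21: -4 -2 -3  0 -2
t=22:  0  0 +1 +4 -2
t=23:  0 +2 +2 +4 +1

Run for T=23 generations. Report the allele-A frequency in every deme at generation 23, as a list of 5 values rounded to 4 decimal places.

[0.7848, 0.7595, 0.6203, 0.5823, 0.4684]

t=0: k=[79 79 79 0 0]
t=1: x=[79.0000 79.0000 68.3350 10.6650 0.0000] k=[79 79 69 8 0]
t=2: x=[79.0000 77.6500 62.1150 15.1550 1.0800] k=[79 77 58 17 0]
t=3: x=[78.7300 74.7050 55.0300 20.2400 2.2950] k=[79 76 59 17 2]
t=4: x=[78.5950 74.1100 55.6250 20.6450 4.0250] k=[75 71 57 22 8]
t=5: x=[74.4600 69.6500 54.1650 24.8350 9.8900] k=[75 68 56 21 8]
t=6: x=[74.0550 67.3250 52.8950 23.9700 9.7550] k=[71 69 56 27 6]
t=7: x=[70.7300 67.5150 53.8400 28.0800 8.8350] k=[72 70 58 25 5]
t=8: x=[71.7300 68.6500 55.1650 26.7550 7.7000] k=[76 66 52 24 12]
t=9: x=[74.6500 65.4600 50.1100 26.1600 13.6200] k=[78 63 47 27 10]
t=10: x=[75.9750 62.8650 46.4600 27.4050 12.2950] k=[72 66 47 28 10]
t=11: x=[71.1900 64.2450 47.0000 28.1350 12.4300] k=[68 66 47 29 14]
t=12: x=[67.7300 63.7050 47.1350 29.4050 16.0250] k=[69 66 50 30 18]
t=13: x=[68.5950 64.2450 49.4600 31.0800 19.6200] k=[67 61 47 35 19]
t=14: x=[66.1900 59.9200 47.2700 34.4600 21.1600] k=[65 62 51 33 23]
t=15: x=[64.5950 60.9200 50.0550 34.0800 24.3500] k=[65 64 49 36 28]
t=16: x=[64.8650 62.1100 49.2700 36.6750 29.0800] k=[69 63 48 38 32]
t=17: x=[68.1900 61.7850 48.6750 38.5400 32.8100] k=[69 60 49 35 37]
t=18: x=[67.7850 59.7300 48.5950 37.1600 36.7300] k=[72 62 45 38 40]
t=19: x=[70.6500 61.0550 46.3500 39.2150 39.7300] k=[71 64 44 37 44]
t=20: x=[70.0550 62.2450 45.7550 38.8900 43.0550] k=[67 66 44 36 40]
t=21: x=[66.8650 63.1650 45.8900 37.6200 39.4600] k=[63 61 43 38 37]
t=22: x=[62.7300 58.8400 44.7550 38.5400 37.1350] k=[63 59 46 43 35]
t=23: x=[62.4600 57.7850 47.3500 42.3250 36.0800] k=[62 60 49 46 37]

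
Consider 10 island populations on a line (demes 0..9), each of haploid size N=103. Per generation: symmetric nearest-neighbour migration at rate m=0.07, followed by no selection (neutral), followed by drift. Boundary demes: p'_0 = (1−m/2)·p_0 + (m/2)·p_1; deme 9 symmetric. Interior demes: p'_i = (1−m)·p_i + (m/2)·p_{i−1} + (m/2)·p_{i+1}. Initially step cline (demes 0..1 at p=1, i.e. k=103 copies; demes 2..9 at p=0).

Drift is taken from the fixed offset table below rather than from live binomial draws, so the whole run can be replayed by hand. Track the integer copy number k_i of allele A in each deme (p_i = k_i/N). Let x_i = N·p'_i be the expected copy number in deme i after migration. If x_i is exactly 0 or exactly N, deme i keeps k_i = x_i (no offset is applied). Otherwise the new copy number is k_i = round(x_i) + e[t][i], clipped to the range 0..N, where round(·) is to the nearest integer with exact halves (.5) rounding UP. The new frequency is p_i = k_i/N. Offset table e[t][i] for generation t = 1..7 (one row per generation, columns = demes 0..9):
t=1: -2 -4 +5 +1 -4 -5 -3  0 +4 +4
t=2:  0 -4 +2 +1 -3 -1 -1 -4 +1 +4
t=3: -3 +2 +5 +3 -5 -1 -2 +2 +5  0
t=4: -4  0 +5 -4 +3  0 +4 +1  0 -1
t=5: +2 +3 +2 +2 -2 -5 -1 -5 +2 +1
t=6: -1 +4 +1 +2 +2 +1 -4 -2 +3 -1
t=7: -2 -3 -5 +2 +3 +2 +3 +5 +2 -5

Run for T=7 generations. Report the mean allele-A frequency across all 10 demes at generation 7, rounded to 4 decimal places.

0.2214

t=0: k=[103 103 0 0 0 0 0 0 0 0]
t=1: x=[103.0000 99.3950 3.6050 0.0000 0.0000 0.0000 0.0000 0.0000 0.0000 0.0000] k=[103 95 9 0 0 0 0 0 0 0]
t=2: x=[102.7200 92.2700 11.6950 0.3150 0.0000 0.0000 0.0000 0.0000 0.0000 0.0000] k=[103 88 14 1 0 0 0 0 0 0]
t=3: x=[102.4750 85.9350 16.1350 1.4200 0.0350 0.0000 0.0000 0.0000 0.0000 0.0000] k=[99 88 21 4 0 0 0 0 0 0]
t=4: x=[98.6150 86.0400 22.7500 4.4550 0.1400 0.0000 0.0000 0.0000 0.0000 0.0000] k=[95 86 28 0 3 0 0 0 0 0]
t=5: x=[94.6850 84.2850 29.0500 1.0850 2.7900 0.1050 0.0000 0.0000 0.0000 0.0000] k=[97 87 31 3 1 0 0 0 0 0]
t=6: x=[96.6500 85.3900 31.9800 3.9100 1.0350 0.0350 0.0000 0.0000 0.0000 0.0000] k=[96 89 33 6 3 1 0 0 0 0]
t=7: x=[95.7550 87.2850 34.0150 6.8400 3.0350 1.0350 0.0350 0.0000 0.0000 0.0000] k=[94 84 29 9 6 3 3 0 0 0]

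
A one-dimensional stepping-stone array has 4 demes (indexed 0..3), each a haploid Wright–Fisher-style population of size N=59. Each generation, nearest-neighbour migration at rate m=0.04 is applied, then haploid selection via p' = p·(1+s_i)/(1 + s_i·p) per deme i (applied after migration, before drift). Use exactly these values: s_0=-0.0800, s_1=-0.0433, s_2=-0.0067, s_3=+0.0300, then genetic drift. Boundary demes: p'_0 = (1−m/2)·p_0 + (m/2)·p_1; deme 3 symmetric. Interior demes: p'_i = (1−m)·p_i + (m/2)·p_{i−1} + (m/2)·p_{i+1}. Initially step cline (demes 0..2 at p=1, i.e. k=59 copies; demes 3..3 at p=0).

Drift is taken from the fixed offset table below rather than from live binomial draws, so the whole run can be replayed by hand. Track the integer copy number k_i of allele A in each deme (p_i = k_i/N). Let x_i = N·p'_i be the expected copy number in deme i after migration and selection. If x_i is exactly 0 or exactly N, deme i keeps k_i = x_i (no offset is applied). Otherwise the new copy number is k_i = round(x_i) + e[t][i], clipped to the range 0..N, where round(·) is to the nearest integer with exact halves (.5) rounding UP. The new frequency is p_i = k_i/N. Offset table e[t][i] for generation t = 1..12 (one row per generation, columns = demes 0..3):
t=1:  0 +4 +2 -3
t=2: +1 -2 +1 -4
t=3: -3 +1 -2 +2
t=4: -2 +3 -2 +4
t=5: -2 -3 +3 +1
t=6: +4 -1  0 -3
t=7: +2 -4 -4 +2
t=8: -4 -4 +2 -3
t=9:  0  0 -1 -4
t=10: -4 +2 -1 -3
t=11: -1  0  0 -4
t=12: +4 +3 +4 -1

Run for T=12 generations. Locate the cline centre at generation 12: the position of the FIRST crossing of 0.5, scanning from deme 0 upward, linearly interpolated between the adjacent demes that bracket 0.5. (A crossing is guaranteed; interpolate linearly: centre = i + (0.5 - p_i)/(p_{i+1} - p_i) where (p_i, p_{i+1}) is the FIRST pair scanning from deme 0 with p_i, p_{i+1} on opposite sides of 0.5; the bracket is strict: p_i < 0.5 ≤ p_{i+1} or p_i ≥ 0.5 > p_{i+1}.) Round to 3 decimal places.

2.394

t=0: k=[59 59 59 0]
t=1: x=[59.0000 59.0000 57.8122 1.2147] k=[59 59 59 0]
t=2: x=[59.0000 59.0000 57.8122 1.2147] k=[59 59 59 0]
t=3: x=[59.0000 59.0000 57.8122 1.2147] k=[59 59 56 3]
t=4: x=[59.0000 58.9373 54.9749 4.1732] k=[59 59 53 8]
t=5: x=[59.0000 58.8746 52.1796 9.1257] k=[59 56 55 10]
t=6: x=[58.9348 55.9130 54.0898 11.1651] k=[59 55 54 8]
t=7: x=[58.9131 54.8941 53.0642 9.1461] k=[59 51 49 11]
t=8: x=[58.8261 50.8128 48.2209 12.0408] k=[55 47 50 9]
t=9: x=[54.5058 46.7971 49.0646 10.0643] k=[55 47 48 6]
t=10: x=[54.5058 46.7560 47.0762 7.0208] k=[51 49 46 4]
t=11: x=[50.3632 48.6064 45.1489 4.9730] k=[49 49 45 1]
t=12: x=[48.2883 48.5446 44.1253 1.9346] k=[52 52 48 1]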